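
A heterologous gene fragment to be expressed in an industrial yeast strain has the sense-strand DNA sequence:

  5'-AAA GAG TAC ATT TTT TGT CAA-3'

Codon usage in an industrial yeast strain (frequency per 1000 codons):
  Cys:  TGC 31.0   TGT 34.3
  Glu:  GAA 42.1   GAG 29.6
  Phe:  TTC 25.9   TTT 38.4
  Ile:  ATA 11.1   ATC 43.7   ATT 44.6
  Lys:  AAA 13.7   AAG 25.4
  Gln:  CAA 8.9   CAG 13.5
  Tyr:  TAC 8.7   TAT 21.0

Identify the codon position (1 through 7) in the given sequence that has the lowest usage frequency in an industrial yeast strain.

3

Codon 1 AAA (Lys): 13.7 per 1000.
Codon 2 GAG (Glu): 29.6 per 1000.
Codon 3 TAC (Tyr): 8.7 per 1000.
Codon 4 ATT (Ile): 44.6 per 1000.
Codon 5 TTT (Phe): 38.4 per 1000.
Codon 6 TGT (Cys): 34.3 per 1000.
Codon 7 CAA (Gln): 8.9 per 1000.
Lowest frequency is 8.7 at codon 3.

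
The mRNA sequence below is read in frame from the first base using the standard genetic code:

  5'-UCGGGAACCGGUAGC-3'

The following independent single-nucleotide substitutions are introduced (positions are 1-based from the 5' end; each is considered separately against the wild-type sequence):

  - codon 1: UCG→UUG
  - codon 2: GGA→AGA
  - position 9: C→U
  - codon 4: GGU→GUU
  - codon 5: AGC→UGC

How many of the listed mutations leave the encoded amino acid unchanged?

Codon 1: UCG (Ser) → UUG (Leu) — missense.
Codon 2: GGA (Gly) → AGA (Arg) — missense.
Codon 3: ACC (Thr) → ACU (Thr) — synonymous.
Codon 4: GGU (Gly) → GUU (Val) — missense.
Codon 5: AGC (Ser) → UGC (Cys) — missense.
Synonymous: 1 of 5.

1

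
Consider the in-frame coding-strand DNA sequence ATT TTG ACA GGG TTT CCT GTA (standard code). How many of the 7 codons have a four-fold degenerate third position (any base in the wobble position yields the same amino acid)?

4

Codon 1 ATT (Ile): third position 3-fold.
Codon 2 TTG (Leu): third position 2-fold.
Codon 3 ACA (Thr): third position 4-fold.
Codon 4 GGG (Gly): third position 4-fold.
Codon 5 TTT (Phe): third position 2-fold.
Codon 6 CCT (Pro): third position 4-fold.
Codon 7 GTA (Val): third position 4-fold.
Four-fold degenerate third positions: 4.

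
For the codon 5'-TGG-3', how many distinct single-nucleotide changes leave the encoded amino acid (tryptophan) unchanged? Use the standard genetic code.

Position 1: none → 0 synonymous.
Position 2: none → 0 synonymous.
Position 3: none → 0 synonymous.
Total: 0 + 0 + 0 = 0.

0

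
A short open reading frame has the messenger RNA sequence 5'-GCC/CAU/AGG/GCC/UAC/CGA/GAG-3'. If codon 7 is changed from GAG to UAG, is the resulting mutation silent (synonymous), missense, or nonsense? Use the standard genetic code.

nonsense

Position 19 falls in codon 7: GAG → Glu.
After the substitution the codon is UAG → Stop.
The new codon is a stop codon, so this is a nonsense mutation.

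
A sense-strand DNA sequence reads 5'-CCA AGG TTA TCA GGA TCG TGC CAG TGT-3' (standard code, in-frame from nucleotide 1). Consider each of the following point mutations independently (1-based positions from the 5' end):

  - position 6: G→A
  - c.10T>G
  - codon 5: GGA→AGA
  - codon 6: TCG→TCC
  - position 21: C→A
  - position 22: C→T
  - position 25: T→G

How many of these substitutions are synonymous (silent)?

Codon 2: AGG (Arg) → AGA (Arg) — synonymous.
Codon 4: TCA (Ser) → GCA (Ala) — missense.
Codon 5: GGA (Gly) → AGA (Arg) — missense.
Codon 6: TCG (Ser) → TCC (Ser) — synonymous.
Codon 7: TGC (Cys) → TGA (Stop) — nonsense.
Codon 8: CAG (Gln) → TAG (Stop) — nonsense.
Codon 9: TGT (Cys) → GGT (Gly) — missense.
Synonymous: 2 of 7.

2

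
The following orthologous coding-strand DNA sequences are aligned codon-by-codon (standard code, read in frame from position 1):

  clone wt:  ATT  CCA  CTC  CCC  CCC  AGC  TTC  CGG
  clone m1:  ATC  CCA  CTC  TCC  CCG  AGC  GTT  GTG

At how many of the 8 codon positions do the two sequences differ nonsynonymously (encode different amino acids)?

Codon 1: ATT Ile / ATC Ile — synonymous.
Codon 2: CCA Pro / CCA Pro — identical.
Codon 3: CTC Leu / CTC Leu — identical.
Codon 4: CCC Pro / TCC Ser — nonsynonymous.
Codon 5: CCC Pro / CCG Pro — synonymous.
Codon 6: AGC Ser / AGC Ser — identical.
Codon 7: TTC Phe / GTT Val — nonsynonymous.
Codon 8: CGG Arg / GTG Val — nonsynonymous.
Nonsynonymous differences: 3.

3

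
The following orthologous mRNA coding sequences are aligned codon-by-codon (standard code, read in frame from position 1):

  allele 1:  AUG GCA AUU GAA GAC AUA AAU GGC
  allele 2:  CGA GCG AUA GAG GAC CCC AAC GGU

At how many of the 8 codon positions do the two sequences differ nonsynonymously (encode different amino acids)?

Codon 1: AUG Met / CGA Arg — nonsynonymous.
Codon 2: GCA Ala / GCG Ala — synonymous.
Codon 3: AUU Ile / AUA Ile — synonymous.
Codon 4: GAA Glu / GAG Glu — synonymous.
Codon 5: GAC Asp / GAC Asp — identical.
Codon 6: AUA Ile / CCC Pro — nonsynonymous.
Codon 7: AAU Asn / AAC Asn — synonymous.
Codon 8: GGC Gly / GGU Gly — synonymous.
Nonsynonymous differences: 2.

2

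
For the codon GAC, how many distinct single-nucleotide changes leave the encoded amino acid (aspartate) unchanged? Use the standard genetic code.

Position 1: none → 0 synonymous.
Position 2: none → 0 synonymous.
Position 3: GAU → 1 synonymous.
Total: 0 + 0 + 1 = 1.

1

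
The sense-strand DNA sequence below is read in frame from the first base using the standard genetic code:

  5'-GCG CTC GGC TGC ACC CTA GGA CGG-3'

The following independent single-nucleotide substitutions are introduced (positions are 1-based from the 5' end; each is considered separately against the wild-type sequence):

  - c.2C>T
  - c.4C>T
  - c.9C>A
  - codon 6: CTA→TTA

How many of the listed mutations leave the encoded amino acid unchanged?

Codon 1: GCG (Ala) → GTG (Val) — missense.
Codon 2: CTC (Leu) → TTC (Phe) — missense.
Codon 3: GGC (Gly) → GGA (Gly) — synonymous.
Codon 6: CTA (Leu) → TTA (Leu) — synonymous.
Synonymous: 2 of 4.

2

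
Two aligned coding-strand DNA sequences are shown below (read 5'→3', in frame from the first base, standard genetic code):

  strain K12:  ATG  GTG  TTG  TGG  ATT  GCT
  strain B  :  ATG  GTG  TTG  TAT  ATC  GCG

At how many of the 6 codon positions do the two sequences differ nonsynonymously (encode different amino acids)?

1

Codon 1: ATG Met / ATG Met — identical.
Codon 2: GTG Val / GTG Val — identical.
Codon 3: TTG Leu / TTG Leu — identical.
Codon 4: TGG Trp / TAT Tyr — nonsynonymous.
Codon 5: ATT Ile / ATC Ile — synonymous.
Codon 6: GCT Ala / GCG Ala — synonymous.
Nonsynonymous differences: 1.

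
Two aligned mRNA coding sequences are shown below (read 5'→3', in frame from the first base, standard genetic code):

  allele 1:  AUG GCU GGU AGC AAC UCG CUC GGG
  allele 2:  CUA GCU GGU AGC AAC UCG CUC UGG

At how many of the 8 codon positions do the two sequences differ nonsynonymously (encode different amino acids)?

Codon 1: AUG Met / CUA Leu — nonsynonymous.
Codon 2: GCU Ala / GCU Ala — identical.
Codon 3: GGU Gly / GGU Gly — identical.
Codon 4: AGC Ser / AGC Ser — identical.
Codon 5: AAC Asn / AAC Asn — identical.
Codon 6: UCG Ser / UCG Ser — identical.
Codon 7: CUC Leu / CUC Leu — identical.
Codon 8: GGG Gly / UGG Trp — nonsynonymous.
Nonsynonymous differences: 2.

2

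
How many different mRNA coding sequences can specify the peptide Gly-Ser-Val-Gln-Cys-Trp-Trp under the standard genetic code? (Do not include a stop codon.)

384

Gly: 4 codons.
Ser: 6 codons.
Val: 4 codons.
Gln: 2 codons.
Cys: 2 codons.
Trp: 1 codon.
Trp: 1 codon.
4 × 6 × 4 × 2 × 2 × 1 × 1 = 384.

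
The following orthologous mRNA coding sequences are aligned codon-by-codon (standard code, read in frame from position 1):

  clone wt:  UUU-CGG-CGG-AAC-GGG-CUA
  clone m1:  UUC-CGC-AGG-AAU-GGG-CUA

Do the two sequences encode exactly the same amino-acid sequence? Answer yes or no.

yes

Codon 1: UUU Phe / UUC Phe — synonymous.
Codon 2: CGG Arg / CGC Arg — synonymous.
Codon 3: CGG Arg / AGG Arg — synonymous.
Codon 4: AAC Asn / AAU Asn — synonymous.
Codon 5: GGG Gly / GGG Gly — identical.
Codon 6: CUA Leu / CUA Leu — identical.
Nonsynonymous differences: 0 → same protein.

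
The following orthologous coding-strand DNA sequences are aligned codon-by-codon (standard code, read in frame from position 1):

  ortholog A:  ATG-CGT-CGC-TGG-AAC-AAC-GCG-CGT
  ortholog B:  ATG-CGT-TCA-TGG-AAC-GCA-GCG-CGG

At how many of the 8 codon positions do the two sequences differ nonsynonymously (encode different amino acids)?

Codon 1: ATG Met / ATG Met — identical.
Codon 2: CGT Arg / CGT Arg — identical.
Codon 3: CGC Arg / TCA Ser — nonsynonymous.
Codon 4: TGG Trp / TGG Trp — identical.
Codon 5: AAC Asn / AAC Asn — identical.
Codon 6: AAC Asn / GCA Ala — nonsynonymous.
Codon 7: GCG Ala / GCG Ala — identical.
Codon 8: CGT Arg / CGG Arg — synonymous.
Nonsynonymous differences: 2.

2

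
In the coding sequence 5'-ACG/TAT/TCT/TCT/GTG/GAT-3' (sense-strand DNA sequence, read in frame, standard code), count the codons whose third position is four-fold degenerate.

4

Codon 1 ACG (Thr): third position 4-fold.
Codon 2 TAT (Tyr): third position 2-fold.
Codon 3 TCT (Ser): third position 4-fold.
Codon 4 TCT (Ser): third position 4-fold.
Codon 5 GTG (Val): third position 4-fold.
Codon 6 GAT (Asp): third position 2-fold.
Four-fold degenerate third positions: 4.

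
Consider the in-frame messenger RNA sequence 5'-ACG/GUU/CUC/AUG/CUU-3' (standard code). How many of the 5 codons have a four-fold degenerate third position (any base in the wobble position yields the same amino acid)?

Codon 1 ACG (Thr): third position 4-fold.
Codon 2 GUU (Val): third position 4-fold.
Codon 3 CUC (Leu): third position 4-fold.
Codon 4 AUG (Met): third position 1-fold.
Codon 5 CUU (Leu): third position 4-fold.
Four-fold degenerate third positions: 4.

4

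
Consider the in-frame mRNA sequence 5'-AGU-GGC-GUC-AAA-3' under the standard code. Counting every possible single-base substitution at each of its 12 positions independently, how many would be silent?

8

Codon 1 (AGU, Ser): 1 synonymous substitution.
Codon 2 (GGC, Gly): 3 synonymous substitutions.
Codon 3 (GUC, Val): 3 synonymous substitutions.
Codon 4 (AAA, Lys): 1 synonymous substitution.
Total: 1 + 3 + 3 + 1 = 8.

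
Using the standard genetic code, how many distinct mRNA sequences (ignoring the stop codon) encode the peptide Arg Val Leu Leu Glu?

Arg: 6 codons.
Val: 4 codons.
Leu: 6 codons.
Leu: 6 codons.
Glu: 2 codons.
6 × 4 × 6 × 6 × 2 = 1728.

1728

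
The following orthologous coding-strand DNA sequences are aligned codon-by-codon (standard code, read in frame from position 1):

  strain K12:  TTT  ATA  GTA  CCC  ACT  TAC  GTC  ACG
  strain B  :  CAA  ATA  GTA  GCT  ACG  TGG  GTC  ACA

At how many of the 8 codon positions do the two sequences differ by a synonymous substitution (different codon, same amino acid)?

Codon 1: TTT Phe / CAA Gln — nonsynonymous.
Codon 2: ATA Ile / ATA Ile — identical.
Codon 3: GTA Val / GTA Val — identical.
Codon 4: CCC Pro / GCT Ala — nonsynonymous.
Codon 5: ACT Thr / ACG Thr — synonymous.
Codon 6: TAC Tyr / TGG Trp — nonsynonymous.
Codon 7: GTC Val / GTC Val — identical.
Codon 8: ACG Thr / ACA Thr — synonymous.
Synonymous differences: 2.

2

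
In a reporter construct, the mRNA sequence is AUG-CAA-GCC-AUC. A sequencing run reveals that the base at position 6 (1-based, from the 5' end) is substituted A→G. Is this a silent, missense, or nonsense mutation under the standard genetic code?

silent

Position 6 falls in codon 2: CAA → Gln.
After the substitution the codon is CAG → Gln.
Both encode Gln, so the change is synonymous.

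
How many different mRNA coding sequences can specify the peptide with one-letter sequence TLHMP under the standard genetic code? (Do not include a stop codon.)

Thr: 4 codons.
Leu: 6 codons.
His: 2 codons.
Met: 1 codon.
Pro: 4 codons.
4 × 6 × 2 × 1 × 4 = 192.

192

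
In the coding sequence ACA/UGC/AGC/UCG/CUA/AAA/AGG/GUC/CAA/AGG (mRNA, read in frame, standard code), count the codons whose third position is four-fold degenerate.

Codon 1 ACA (Thr): third position 4-fold.
Codon 2 UGC (Cys): third position 2-fold.
Codon 3 AGC (Ser): third position 2-fold.
Codon 4 UCG (Ser): third position 4-fold.
Codon 5 CUA (Leu): third position 4-fold.
Codon 6 AAA (Lys): third position 2-fold.
Codon 7 AGG (Arg): third position 2-fold.
Codon 8 GUC (Val): third position 4-fold.
Codon 9 CAA (Gln): third position 2-fold.
Codon 10 AGG (Arg): third position 2-fold.
Four-fold degenerate third positions: 4.

4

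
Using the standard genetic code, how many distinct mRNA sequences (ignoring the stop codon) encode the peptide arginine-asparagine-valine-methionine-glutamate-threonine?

384

Arg: 6 codons.
Asn: 2 codons.
Val: 4 codons.
Met: 1 codon.
Glu: 2 codons.
Thr: 4 codons.
6 × 2 × 4 × 1 × 2 × 4 = 384.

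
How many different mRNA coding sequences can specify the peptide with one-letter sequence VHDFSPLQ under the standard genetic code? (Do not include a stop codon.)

9216

Val: 4 codons.
His: 2 codons.
Asp: 2 codons.
Phe: 2 codons.
Ser: 6 codons.
Pro: 4 codons.
Leu: 6 codons.
Gln: 2 codons.
4 × 2 × 2 × 2 × 6 × 4 × 6 × 2 = 9216.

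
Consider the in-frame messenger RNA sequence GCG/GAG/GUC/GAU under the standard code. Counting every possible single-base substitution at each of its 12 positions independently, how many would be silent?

8

Codon 1 (GCG, Ala): 3 synonymous substitutions.
Codon 2 (GAG, Glu): 1 synonymous substitution.
Codon 3 (GUC, Val): 3 synonymous substitutions.
Codon 4 (GAU, Asp): 1 synonymous substitution.
Total: 3 + 1 + 3 + 1 = 8.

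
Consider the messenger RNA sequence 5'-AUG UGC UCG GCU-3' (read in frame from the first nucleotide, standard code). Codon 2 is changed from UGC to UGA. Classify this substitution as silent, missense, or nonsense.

nonsense

Position 6 falls in codon 2: UGC → Cys.
After the substitution the codon is UGA → Stop.
The new codon is a stop codon, so this is a nonsense mutation.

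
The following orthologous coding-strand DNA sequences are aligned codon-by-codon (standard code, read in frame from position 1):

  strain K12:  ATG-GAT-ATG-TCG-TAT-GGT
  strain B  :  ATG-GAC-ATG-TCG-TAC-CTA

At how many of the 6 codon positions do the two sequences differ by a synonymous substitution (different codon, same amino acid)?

2

Codon 1: ATG Met / ATG Met — identical.
Codon 2: GAT Asp / GAC Asp — synonymous.
Codon 3: ATG Met / ATG Met — identical.
Codon 4: TCG Ser / TCG Ser — identical.
Codon 5: TAT Tyr / TAC Tyr — synonymous.
Codon 6: GGT Gly / CTA Leu — nonsynonymous.
Synonymous differences: 2.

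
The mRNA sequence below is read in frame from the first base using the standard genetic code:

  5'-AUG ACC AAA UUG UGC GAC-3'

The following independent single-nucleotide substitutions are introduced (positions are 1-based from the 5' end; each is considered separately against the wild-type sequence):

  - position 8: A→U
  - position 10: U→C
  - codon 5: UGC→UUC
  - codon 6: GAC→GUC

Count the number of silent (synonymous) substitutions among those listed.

1

Codon 3: AAA (Lys) → AUA (Ile) — missense.
Codon 4: UUG (Leu) → CUG (Leu) — synonymous.
Codon 5: UGC (Cys) → UUC (Phe) — missense.
Codon 6: GAC (Asp) → GUC (Val) — missense.
Synonymous: 1 of 4.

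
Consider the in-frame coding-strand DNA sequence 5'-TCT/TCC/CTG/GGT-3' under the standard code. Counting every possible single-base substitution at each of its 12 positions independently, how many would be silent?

Codon 1 (TCT, Ser): 3 synonymous substitutions.
Codon 2 (TCC, Ser): 3 synonymous substitutions.
Codon 3 (CTG, Leu): 4 synonymous substitutions.
Codon 4 (GGT, Gly): 3 synonymous substitutions.
Total: 3 + 3 + 4 + 3 = 13.

13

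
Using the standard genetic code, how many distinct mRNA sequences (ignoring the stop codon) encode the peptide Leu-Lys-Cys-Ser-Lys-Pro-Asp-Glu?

Leu: 6 codons.
Lys: 2 codons.
Cys: 2 codons.
Ser: 6 codons.
Lys: 2 codons.
Pro: 4 codons.
Asp: 2 codons.
Glu: 2 codons.
6 × 2 × 2 × 6 × 2 × 4 × 2 × 2 = 4608.

4608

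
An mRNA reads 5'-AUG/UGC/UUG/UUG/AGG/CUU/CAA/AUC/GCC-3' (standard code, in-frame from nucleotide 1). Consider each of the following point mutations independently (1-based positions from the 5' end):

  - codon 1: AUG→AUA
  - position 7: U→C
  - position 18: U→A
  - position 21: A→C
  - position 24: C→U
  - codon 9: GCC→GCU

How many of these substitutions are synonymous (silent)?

Codon 1: AUG (Met) → AUA (Ile) — missense.
Codon 3: UUG (Leu) → CUG (Leu) — synonymous.
Codon 6: CUU (Leu) → CUA (Leu) — synonymous.
Codon 7: CAA (Gln) → CAC (His) — missense.
Codon 8: AUC (Ile) → AUU (Ile) — synonymous.
Codon 9: GCC (Ala) → GCU (Ala) — synonymous.
Synonymous: 4 of 6.

4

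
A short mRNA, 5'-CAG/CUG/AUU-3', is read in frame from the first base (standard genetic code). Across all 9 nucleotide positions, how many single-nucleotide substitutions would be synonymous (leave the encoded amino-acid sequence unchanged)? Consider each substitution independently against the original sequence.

7

Codon 1 (CAG, Gln): 1 synonymous substitution.
Codon 2 (CUG, Leu): 4 synonymous substitutions.
Codon 3 (AUU, Ile): 2 synonymous substitutions.
Total: 1 + 4 + 2 = 7.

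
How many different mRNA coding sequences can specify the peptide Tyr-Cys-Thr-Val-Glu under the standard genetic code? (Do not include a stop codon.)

Tyr: 2 codons.
Cys: 2 codons.
Thr: 4 codons.
Val: 4 codons.
Glu: 2 codons.
2 × 2 × 4 × 4 × 2 = 128.

128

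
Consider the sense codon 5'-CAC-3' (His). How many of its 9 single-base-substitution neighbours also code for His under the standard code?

Position 1: none → 0 synonymous.
Position 2: none → 0 synonymous.
Position 3: CAU → 1 synonymous.
Total: 0 + 0 + 1 = 1.

1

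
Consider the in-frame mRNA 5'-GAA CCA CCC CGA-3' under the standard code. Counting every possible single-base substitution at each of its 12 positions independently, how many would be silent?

Codon 1 (GAA, Glu): 1 synonymous substitution.
Codon 2 (CCA, Pro): 3 synonymous substitutions.
Codon 3 (CCC, Pro): 3 synonymous substitutions.
Codon 4 (CGA, Arg): 4 synonymous substitutions.
Total: 1 + 3 + 3 + 4 = 11.

11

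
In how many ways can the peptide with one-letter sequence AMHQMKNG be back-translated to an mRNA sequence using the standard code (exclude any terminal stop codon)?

256

Ala: 4 codons.
Met: 1 codon.
His: 2 codons.
Gln: 2 codons.
Met: 1 codon.
Lys: 2 codons.
Asn: 2 codons.
Gly: 4 codons.
4 × 1 × 2 × 2 × 1 × 2 × 2 × 4 = 256.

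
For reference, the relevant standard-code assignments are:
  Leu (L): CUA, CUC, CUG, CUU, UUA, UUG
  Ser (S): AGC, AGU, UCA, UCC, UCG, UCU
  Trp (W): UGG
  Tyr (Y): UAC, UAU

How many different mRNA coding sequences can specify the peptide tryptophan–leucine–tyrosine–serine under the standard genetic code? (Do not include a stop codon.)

Trp: 1 codon.
Leu: 6 codons.
Tyr: 2 codons.
Ser: 6 codons.
1 × 6 × 2 × 6 = 72.

72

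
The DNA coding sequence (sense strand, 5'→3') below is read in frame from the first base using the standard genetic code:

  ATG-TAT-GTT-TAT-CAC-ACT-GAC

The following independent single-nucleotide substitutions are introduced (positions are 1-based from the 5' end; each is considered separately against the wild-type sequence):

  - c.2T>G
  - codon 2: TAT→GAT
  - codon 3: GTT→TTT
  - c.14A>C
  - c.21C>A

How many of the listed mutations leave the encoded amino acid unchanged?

0

Codon 1: ATG (Met) → AGG (Arg) — missense.
Codon 2: TAT (Tyr) → GAT (Asp) — missense.
Codon 3: GTT (Val) → TTT (Phe) — missense.
Codon 5: CAC (His) → CCC (Pro) — missense.
Codon 7: GAC (Asp) → GAA (Glu) — missense.
Synonymous: 0 of 5.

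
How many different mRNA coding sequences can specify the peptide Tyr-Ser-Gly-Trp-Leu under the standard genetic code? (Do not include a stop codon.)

288

Tyr: 2 codons.
Ser: 6 codons.
Gly: 4 codons.
Trp: 1 codon.
Leu: 6 codons.
2 × 6 × 4 × 1 × 6 = 288.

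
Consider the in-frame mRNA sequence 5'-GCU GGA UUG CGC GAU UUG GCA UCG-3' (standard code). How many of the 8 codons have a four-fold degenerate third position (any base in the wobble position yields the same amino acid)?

Codon 1 GCU (Ala): third position 4-fold.
Codon 2 GGA (Gly): third position 4-fold.
Codon 3 UUG (Leu): third position 2-fold.
Codon 4 CGC (Arg): third position 4-fold.
Codon 5 GAU (Asp): third position 2-fold.
Codon 6 UUG (Leu): third position 2-fold.
Codon 7 GCA (Ala): third position 4-fold.
Codon 8 UCG (Ser): third position 4-fold.
Four-fold degenerate third positions: 5.

5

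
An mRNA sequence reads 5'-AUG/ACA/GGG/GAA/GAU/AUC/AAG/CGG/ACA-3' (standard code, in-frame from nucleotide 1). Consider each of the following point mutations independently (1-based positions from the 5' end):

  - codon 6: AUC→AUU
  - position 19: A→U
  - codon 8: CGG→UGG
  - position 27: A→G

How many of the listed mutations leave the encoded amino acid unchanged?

Codon 6: AUC (Ile) → AUU (Ile) — synonymous.
Codon 7: AAG (Lys) → UAG (Stop) — nonsense.
Codon 8: CGG (Arg) → UGG (Trp) — missense.
Codon 9: ACA (Thr) → ACG (Thr) — synonymous.
Synonymous: 2 of 4.

2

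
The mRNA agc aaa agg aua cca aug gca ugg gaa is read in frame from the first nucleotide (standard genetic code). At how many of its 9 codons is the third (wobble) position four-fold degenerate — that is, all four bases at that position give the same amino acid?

2

Codon 1 AGC (Ser): third position 2-fold.
Codon 2 AAA (Lys): third position 2-fold.
Codon 3 AGG (Arg): third position 2-fold.
Codon 4 AUA (Ile): third position 3-fold.
Codon 5 CCA (Pro): third position 4-fold.
Codon 6 AUG (Met): third position 1-fold.
Codon 7 GCA (Ala): third position 4-fold.
Codon 8 UGG (Trp): third position 1-fold.
Codon 9 GAA (Glu): third position 2-fold.
Four-fold degenerate third positions: 2.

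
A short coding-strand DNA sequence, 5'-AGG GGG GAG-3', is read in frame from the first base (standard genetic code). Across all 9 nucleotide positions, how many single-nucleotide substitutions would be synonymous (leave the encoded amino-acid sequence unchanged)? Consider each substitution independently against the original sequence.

6

Codon 1 (AGG, Arg): 2 synonymous substitutions.
Codon 2 (GGG, Gly): 3 synonymous substitutions.
Codon 3 (GAG, Glu): 1 synonymous substitution.
Total: 2 + 3 + 1 = 6.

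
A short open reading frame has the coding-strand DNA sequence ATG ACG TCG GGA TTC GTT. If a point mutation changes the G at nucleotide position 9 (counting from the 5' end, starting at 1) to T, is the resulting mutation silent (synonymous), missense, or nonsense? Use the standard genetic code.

Position 9 falls in codon 3: TCG → Ser.
After the substitution the codon is TCT → Ser.
Both encode Ser, so the change is synonymous.

silent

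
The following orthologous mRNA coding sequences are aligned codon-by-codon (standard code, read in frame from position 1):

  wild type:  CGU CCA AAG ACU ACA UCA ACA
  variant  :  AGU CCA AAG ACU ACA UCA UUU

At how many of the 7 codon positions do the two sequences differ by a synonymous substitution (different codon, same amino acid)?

0

Codon 1: CGU Arg / AGU Ser — nonsynonymous.
Codon 2: CCA Pro / CCA Pro — identical.
Codon 3: AAG Lys / AAG Lys — identical.
Codon 4: ACU Thr / ACU Thr — identical.
Codon 5: ACA Thr / ACA Thr — identical.
Codon 6: UCA Ser / UCA Ser — identical.
Codon 7: ACA Thr / UUU Phe — nonsynonymous.
Synonymous differences: 0.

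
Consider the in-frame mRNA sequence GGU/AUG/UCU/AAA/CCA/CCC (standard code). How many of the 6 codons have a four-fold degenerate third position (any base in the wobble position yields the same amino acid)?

4

Codon 1 GGU (Gly): third position 4-fold.
Codon 2 AUG (Met): third position 1-fold.
Codon 3 UCU (Ser): third position 4-fold.
Codon 4 AAA (Lys): third position 2-fold.
Codon 5 CCA (Pro): third position 4-fold.
Codon 6 CCC (Pro): third position 4-fold.
Four-fold degenerate third positions: 4.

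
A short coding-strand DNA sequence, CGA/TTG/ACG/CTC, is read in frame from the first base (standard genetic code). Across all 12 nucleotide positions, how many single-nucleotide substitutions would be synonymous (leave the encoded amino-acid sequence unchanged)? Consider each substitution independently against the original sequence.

Codon 1 (CGA, Arg): 4 synonymous substitutions.
Codon 2 (TTG, Leu): 2 synonymous substitutions.
Codon 3 (ACG, Thr): 3 synonymous substitutions.
Codon 4 (CTC, Leu): 3 synonymous substitutions.
Total: 4 + 2 + 3 + 3 = 12.

12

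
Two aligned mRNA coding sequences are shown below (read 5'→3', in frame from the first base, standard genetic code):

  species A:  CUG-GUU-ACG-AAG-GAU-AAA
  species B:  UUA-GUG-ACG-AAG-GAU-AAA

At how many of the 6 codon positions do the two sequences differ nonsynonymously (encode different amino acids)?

0

Codon 1: CUG Leu / UUA Leu — synonymous.
Codon 2: GUU Val / GUG Val — synonymous.
Codon 3: ACG Thr / ACG Thr — identical.
Codon 4: AAG Lys / AAG Lys — identical.
Codon 5: GAU Asp / GAU Asp — identical.
Codon 6: AAA Lys / AAA Lys — identical.
Nonsynonymous differences: 0.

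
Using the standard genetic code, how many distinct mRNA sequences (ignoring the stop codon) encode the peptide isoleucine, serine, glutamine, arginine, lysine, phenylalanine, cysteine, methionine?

1728

Ile: 3 codons.
Ser: 6 codons.
Gln: 2 codons.
Arg: 6 codons.
Lys: 2 codons.
Phe: 2 codons.
Cys: 2 codons.
Met: 1 codon.
3 × 6 × 2 × 6 × 2 × 2 × 2 × 1 = 1728.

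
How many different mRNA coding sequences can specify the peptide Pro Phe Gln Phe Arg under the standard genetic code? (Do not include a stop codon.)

192

Pro: 4 codons.
Phe: 2 codons.
Gln: 2 codons.
Phe: 2 codons.
Arg: 6 codons.
4 × 2 × 2 × 2 × 6 = 192.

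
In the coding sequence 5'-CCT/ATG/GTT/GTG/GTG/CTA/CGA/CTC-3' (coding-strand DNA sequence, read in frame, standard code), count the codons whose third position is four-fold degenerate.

Codon 1 CCT (Pro): third position 4-fold.
Codon 2 ATG (Met): third position 1-fold.
Codon 3 GTT (Val): third position 4-fold.
Codon 4 GTG (Val): third position 4-fold.
Codon 5 GTG (Val): third position 4-fold.
Codon 6 CTA (Leu): third position 4-fold.
Codon 7 CGA (Arg): third position 4-fold.
Codon 8 CTC (Leu): third position 4-fold.
Four-fold degenerate third positions: 7.

7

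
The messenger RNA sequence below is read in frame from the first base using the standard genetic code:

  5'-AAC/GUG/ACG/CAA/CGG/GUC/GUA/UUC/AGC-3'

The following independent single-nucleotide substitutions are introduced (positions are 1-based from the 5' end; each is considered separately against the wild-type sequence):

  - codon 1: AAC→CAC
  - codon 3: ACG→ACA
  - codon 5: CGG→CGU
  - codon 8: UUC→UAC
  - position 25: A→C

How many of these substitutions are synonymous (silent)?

2

Codon 1: AAC (Asn) → CAC (His) — missense.
Codon 3: ACG (Thr) → ACA (Thr) — synonymous.
Codon 5: CGG (Arg) → CGU (Arg) — synonymous.
Codon 8: UUC (Phe) → UAC (Tyr) — missense.
Codon 9: AGC (Ser) → CGC (Arg) — missense.
Synonymous: 2 of 5.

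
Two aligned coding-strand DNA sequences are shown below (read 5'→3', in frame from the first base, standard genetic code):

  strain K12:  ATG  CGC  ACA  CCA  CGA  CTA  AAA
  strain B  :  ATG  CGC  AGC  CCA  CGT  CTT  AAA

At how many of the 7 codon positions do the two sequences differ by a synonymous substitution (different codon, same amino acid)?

Codon 1: ATG Met / ATG Met — identical.
Codon 2: CGC Arg / CGC Arg — identical.
Codon 3: ACA Thr / AGC Ser — nonsynonymous.
Codon 4: CCA Pro / CCA Pro — identical.
Codon 5: CGA Arg / CGT Arg — synonymous.
Codon 6: CTA Leu / CTT Leu — synonymous.
Codon 7: AAA Lys / AAA Lys — identical.
Synonymous differences: 2.

2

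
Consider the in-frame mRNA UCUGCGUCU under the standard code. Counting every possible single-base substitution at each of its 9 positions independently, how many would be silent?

Codon 1 (UCU, Ser): 3 synonymous substitutions.
Codon 2 (GCG, Ala): 3 synonymous substitutions.
Codon 3 (UCU, Ser): 3 synonymous substitutions.
Total: 3 + 3 + 3 = 9.

9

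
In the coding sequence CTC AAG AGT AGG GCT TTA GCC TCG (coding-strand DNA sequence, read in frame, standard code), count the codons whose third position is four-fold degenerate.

Codon 1 CTC (Leu): third position 4-fold.
Codon 2 AAG (Lys): third position 2-fold.
Codon 3 AGT (Ser): third position 2-fold.
Codon 4 AGG (Arg): third position 2-fold.
Codon 5 GCT (Ala): third position 4-fold.
Codon 6 TTA (Leu): third position 2-fold.
Codon 7 GCC (Ala): third position 4-fold.
Codon 8 TCG (Ser): third position 4-fold.
Four-fold degenerate third positions: 4.

4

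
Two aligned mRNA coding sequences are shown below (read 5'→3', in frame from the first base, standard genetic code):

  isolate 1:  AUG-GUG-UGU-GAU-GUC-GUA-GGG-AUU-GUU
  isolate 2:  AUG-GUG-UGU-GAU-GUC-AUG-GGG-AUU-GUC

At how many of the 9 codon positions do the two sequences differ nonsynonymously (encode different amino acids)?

1

Codon 1: AUG Met / AUG Met — identical.
Codon 2: GUG Val / GUG Val — identical.
Codon 3: UGU Cys / UGU Cys — identical.
Codon 4: GAU Asp / GAU Asp — identical.
Codon 5: GUC Val / GUC Val — identical.
Codon 6: GUA Val / AUG Met — nonsynonymous.
Codon 7: GGG Gly / GGG Gly — identical.
Codon 8: AUU Ile / AUU Ile — identical.
Codon 9: GUU Val / GUC Val — synonymous.
Nonsynonymous differences: 1.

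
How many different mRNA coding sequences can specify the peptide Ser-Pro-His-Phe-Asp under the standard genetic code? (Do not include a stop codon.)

Ser: 6 codons.
Pro: 4 codons.
His: 2 codons.
Phe: 2 codons.
Asp: 2 codons.
6 × 4 × 2 × 2 × 2 = 192.

192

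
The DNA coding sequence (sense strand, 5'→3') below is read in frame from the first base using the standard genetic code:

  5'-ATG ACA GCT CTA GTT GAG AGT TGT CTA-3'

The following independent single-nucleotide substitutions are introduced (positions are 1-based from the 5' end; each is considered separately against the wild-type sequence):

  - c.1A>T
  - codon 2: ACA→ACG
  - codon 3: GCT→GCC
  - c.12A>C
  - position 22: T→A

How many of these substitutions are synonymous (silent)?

Codon 1: ATG (Met) → TTG (Leu) — missense.
Codon 2: ACA (Thr) → ACG (Thr) — synonymous.
Codon 3: GCT (Ala) → GCC (Ala) — synonymous.
Codon 4: CTA (Leu) → CTC (Leu) — synonymous.
Codon 8: TGT (Cys) → AGT (Ser) — missense.
Synonymous: 3 of 5.

3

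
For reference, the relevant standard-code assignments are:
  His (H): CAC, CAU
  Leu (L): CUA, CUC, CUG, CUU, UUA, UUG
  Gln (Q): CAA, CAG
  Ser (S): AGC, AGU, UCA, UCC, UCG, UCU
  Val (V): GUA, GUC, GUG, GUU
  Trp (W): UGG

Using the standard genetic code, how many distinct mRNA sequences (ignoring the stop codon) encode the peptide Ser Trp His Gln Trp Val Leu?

576

Ser: 6 codons.
Trp: 1 codon.
His: 2 codons.
Gln: 2 codons.
Trp: 1 codon.
Val: 4 codons.
Leu: 6 codons.
6 × 1 × 2 × 2 × 1 × 4 × 6 = 576.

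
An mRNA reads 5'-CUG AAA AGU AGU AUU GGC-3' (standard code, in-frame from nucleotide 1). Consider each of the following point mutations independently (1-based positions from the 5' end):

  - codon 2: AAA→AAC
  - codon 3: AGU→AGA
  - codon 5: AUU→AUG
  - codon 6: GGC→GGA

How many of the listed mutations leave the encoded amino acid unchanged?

1

Codon 2: AAA (Lys) → AAC (Asn) — missense.
Codon 3: AGU (Ser) → AGA (Arg) — missense.
Codon 5: AUU (Ile) → AUG (Met) — missense.
Codon 6: GGC (Gly) → GGA (Gly) — synonymous.
Synonymous: 1 of 4.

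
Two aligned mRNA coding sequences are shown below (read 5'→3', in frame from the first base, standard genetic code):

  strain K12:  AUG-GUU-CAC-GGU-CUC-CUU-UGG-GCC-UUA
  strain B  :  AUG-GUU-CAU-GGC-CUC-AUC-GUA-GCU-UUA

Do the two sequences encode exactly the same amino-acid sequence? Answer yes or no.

no

Codon 1: AUG Met / AUG Met — identical.
Codon 2: GUU Val / GUU Val — identical.
Codon 3: CAC His / CAU His — synonymous.
Codon 4: GGU Gly / GGC Gly — synonymous.
Codon 5: CUC Leu / CUC Leu — identical.
Codon 6: CUU Leu / AUC Ile — nonsynonymous.
Codon 7: UGG Trp / GUA Val — nonsynonymous.
Codon 8: GCC Ala / GCU Ala — synonymous.
Codon 9: UUA Leu / UUA Leu — identical.
Nonsynonymous differences: 2 → different protein.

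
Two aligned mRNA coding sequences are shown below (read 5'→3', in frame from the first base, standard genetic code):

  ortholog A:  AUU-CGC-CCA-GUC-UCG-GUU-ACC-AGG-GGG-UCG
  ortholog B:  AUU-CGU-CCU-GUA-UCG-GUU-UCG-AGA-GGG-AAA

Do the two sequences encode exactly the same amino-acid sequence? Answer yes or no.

Codon 1: AUU Ile / AUU Ile — identical.
Codon 2: CGC Arg / CGU Arg — synonymous.
Codon 3: CCA Pro / CCU Pro — synonymous.
Codon 4: GUC Val / GUA Val — synonymous.
Codon 5: UCG Ser / UCG Ser — identical.
Codon 6: GUU Val / GUU Val — identical.
Codon 7: ACC Thr / UCG Ser — nonsynonymous.
Codon 8: AGG Arg / AGA Arg — synonymous.
Codon 9: GGG Gly / GGG Gly — identical.
Codon 10: UCG Ser / AAA Lys — nonsynonymous.
Nonsynonymous differences: 2 → different protein.

no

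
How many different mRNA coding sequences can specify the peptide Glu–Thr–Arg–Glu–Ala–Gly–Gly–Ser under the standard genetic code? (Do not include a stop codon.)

Glu: 2 codons.
Thr: 4 codons.
Arg: 6 codons.
Glu: 2 codons.
Ala: 4 codons.
Gly: 4 codons.
Gly: 4 codons.
Ser: 6 codons.
2 × 4 × 6 × 2 × 4 × 4 × 4 × 6 = 36864.

36864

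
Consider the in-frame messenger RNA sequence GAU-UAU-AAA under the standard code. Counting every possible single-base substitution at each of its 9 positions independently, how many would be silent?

Codon 1 (GAU, Asp): 1 synonymous substitution.
Codon 2 (UAU, Tyr): 1 synonymous substitution.
Codon 3 (AAA, Lys): 1 synonymous substitution.
Total: 1 + 1 + 1 = 3.

3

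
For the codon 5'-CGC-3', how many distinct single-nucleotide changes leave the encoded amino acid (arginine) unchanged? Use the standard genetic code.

3

Position 1: none → 0 synonymous.
Position 2: none → 0 synonymous.
Position 3: CGU, CGA, CGG → 3 synonymous.
Total: 0 + 0 + 3 = 3.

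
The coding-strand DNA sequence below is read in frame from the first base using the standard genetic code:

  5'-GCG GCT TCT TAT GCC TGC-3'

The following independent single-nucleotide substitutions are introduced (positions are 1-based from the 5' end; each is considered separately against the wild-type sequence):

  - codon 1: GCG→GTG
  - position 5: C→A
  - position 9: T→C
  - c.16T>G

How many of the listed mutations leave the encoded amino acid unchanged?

Codon 1: GCG (Ala) → GTG (Val) — missense.
Codon 2: GCT (Ala) → GAT (Asp) — missense.
Codon 3: TCT (Ser) → TCC (Ser) — synonymous.
Codon 6: TGC (Cys) → GGC (Gly) — missense.
Synonymous: 1 of 4.

1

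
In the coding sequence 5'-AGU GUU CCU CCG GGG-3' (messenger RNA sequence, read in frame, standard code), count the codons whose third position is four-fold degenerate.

4

Codon 1 AGU (Ser): third position 2-fold.
Codon 2 GUU (Val): third position 4-fold.
Codon 3 CCU (Pro): third position 4-fold.
Codon 4 CCG (Pro): third position 4-fold.
Codon 5 GGG (Gly): third position 4-fold.
Four-fold degenerate third positions: 4.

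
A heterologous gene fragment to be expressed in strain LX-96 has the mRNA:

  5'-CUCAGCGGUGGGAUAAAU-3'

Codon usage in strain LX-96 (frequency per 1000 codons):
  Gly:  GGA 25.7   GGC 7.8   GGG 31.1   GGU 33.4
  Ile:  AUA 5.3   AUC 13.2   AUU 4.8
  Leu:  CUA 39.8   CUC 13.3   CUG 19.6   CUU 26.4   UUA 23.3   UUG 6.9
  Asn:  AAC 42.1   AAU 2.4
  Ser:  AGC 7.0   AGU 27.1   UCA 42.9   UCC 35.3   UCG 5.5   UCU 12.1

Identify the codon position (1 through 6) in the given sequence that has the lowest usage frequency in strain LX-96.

Codon 1 CUC (Leu): 13.3 per 1000.
Codon 2 AGC (Ser): 7.0 per 1000.
Codon 3 GGU (Gly): 33.4 per 1000.
Codon 4 GGG (Gly): 31.1 per 1000.
Codon 5 AUA (Ile): 5.3 per 1000.
Codon 6 AAU (Asn): 2.4 per 1000.
Lowest frequency is 2.4 at codon 6.

6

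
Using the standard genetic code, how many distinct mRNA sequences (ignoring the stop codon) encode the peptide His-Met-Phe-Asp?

His: 2 codons.
Met: 1 codon.
Phe: 2 codons.
Asp: 2 codons.
2 × 1 × 2 × 2 = 8.

8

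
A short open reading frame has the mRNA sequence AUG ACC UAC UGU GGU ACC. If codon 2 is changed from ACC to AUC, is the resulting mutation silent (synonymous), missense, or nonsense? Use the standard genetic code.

Position 5 falls in codon 2: ACC → Thr.
After the substitution the codon is AUC → Ile.
Thr ≠ Ile, so this is a missense mutation.

missense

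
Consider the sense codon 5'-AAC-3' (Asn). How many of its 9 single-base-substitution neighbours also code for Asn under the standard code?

Position 1: none → 0 synonymous.
Position 2: none → 0 synonymous.
Position 3: AAU → 1 synonymous.
Total: 0 + 0 + 1 = 1.

1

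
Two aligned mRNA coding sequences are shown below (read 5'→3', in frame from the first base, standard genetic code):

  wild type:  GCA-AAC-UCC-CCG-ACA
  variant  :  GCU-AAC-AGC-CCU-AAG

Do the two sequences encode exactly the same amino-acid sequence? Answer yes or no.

Codon 1: GCA Ala / GCU Ala — synonymous.
Codon 2: AAC Asn / AAC Asn — identical.
Codon 3: UCC Ser / AGC Ser — synonymous.
Codon 4: CCG Pro / CCU Pro — synonymous.
Codon 5: ACA Thr / AAG Lys — nonsynonymous.
Nonsynonymous differences: 1 → different protein.

no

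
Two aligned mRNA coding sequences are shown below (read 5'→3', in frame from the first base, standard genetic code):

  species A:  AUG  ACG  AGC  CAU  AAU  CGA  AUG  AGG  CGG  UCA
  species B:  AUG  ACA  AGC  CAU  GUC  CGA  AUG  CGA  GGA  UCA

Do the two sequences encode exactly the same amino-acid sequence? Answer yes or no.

Codon 1: AUG Met / AUG Met — identical.
Codon 2: ACG Thr / ACA Thr — synonymous.
Codon 3: AGC Ser / AGC Ser — identical.
Codon 4: CAU His / CAU His — identical.
Codon 5: AAU Asn / GUC Val — nonsynonymous.
Codon 6: CGA Arg / CGA Arg — identical.
Codon 7: AUG Met / AUG Met — identical.
Codon 8: AGG Arg / CGA Arg — synonymous.
Codon 9: CGG Arg / GGA Gly — nonsynonymous.
Codon 10: UCA Ser / UCA Ser — identical.
Nonsynonymous differences: 2 → different protein.

no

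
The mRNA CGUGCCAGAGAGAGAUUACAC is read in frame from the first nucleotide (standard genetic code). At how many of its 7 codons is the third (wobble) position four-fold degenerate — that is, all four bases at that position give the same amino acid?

2

Codon 1 CGU (Arg): third position 4-fold.
Codon 2 GCC (Ala): third position 4-fold.
Codon 3 AGA (Arg): third position 2-fold.
Codon 4 GAG (Glu): third position 2-fold.
Codon 5 AGA (Arg): third position 2-fold.
Codon 6 UUA (Leu): third position 2-fold.
Codon 7 CAC (His): third position 2-fold.
Four-fold degenerate third positions: 2.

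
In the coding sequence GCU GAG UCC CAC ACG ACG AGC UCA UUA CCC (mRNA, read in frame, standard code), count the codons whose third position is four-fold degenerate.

Codon 1 GCU (Ala): third position 4-fold.
Codon 2 GAG (Glu): third position 2-fold.
Codon 3 UCC (Ser): third position 4-fold.
Codon 4 CAC (His): third position 2-fold.
Codon 5 ACG (Thr): third position 4-fold.
Codon 6 ACG (Thr): third position 4-fold.
Codon 7 AGC (Ser): third position 2-fold.
Codon 8 UCA (Ser): third position 4-fold.
Codon 9 UUA (Leu): third position 2-fold.
Codon 10 CCC (Pro): third position 4-fold.
Four-fold degenerate third positions: 6.

6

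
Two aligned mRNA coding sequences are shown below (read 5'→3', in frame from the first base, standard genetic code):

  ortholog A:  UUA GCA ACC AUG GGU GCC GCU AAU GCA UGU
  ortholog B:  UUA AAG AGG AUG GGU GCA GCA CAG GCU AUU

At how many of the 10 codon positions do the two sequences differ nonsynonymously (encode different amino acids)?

4

Codon 1: UUA Leu / UUA Leu — identical.
Codon 2: GCA Ala / AAG Lys — nonsynonymous.
Codon 3: ACC Thr / AGG Arg — nonsynonymous.
Codon 4: AUG Met / AUG Met — identical.
Codon 5: GGU Gly / GGU Gly — identical.
Codon 6: GCC Ala / GCA Ala — synonymous.
Codon 7: GCU Ala / GCA Ala — synonymous.
Codon 8: AAU Asn / CAG Gln — nonsynonymous.
Codon 9: GCA Ala / GCU Ala — synonymous.
Codon 10: UGU Cys / AUU Ile — nonsynonymous.
Nonsynonymous differences: 4.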